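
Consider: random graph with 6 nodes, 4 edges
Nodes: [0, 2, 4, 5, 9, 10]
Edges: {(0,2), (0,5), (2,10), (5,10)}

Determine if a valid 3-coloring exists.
Yes, G is 3-colorable

A valid 3-coloring: color 1: [2, 4, 5, 9]; color 2: [0, 10].
(χ(G) = 2 ≤ 3.)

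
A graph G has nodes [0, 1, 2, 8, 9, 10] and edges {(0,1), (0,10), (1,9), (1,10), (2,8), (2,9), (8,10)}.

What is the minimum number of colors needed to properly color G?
χ(G) = 3

Clique number ω(G) = 3 (lower bound: χ ≥ ω).
The clique on [0, 1, 10] has size 3, forcing χ ≥ 3, and the coloring below uses 3 colors, so χ(G) = 3.
A valid 3-coloring: color 1: [9, 10]; color 2: [1, 2]; color 3: [0, 8].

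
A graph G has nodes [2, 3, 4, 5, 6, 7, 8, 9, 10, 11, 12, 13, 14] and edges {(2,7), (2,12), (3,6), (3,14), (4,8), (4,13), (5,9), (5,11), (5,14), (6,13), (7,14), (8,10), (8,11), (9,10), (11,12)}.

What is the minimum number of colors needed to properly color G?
Clique number ω(G) = 2 (lower bound: χ ≥ ω).
Odd cycle [8, 11, 5, 9, 10] needs 3 colors (χ ≥ 3).
The coloring below uses 3 colors, so χ(G) = 3.
A valid 3-coloring: color 1: [3, 5, 7, 8, 12, 13]; color 2: [2, 4, 6, 9, 11, 14]; color 3: [10].

χ(G) = 3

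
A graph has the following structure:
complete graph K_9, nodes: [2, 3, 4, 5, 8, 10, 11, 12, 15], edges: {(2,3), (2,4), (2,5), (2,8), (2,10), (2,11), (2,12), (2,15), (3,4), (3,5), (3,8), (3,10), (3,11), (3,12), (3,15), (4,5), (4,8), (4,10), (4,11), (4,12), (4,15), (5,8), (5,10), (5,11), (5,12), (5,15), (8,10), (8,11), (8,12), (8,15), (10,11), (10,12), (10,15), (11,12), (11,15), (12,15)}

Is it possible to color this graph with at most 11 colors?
Yes, G is 11-colorable

A valid 11-coloring: color 1: [15]; color 2: [3]; color 3: [12]; color 4: [10]; color 5: [8]; color 6: [2]; color 7: [11]; color 8: [4]; color 9: [5].
(χ(G) = 9 ≤ 11.)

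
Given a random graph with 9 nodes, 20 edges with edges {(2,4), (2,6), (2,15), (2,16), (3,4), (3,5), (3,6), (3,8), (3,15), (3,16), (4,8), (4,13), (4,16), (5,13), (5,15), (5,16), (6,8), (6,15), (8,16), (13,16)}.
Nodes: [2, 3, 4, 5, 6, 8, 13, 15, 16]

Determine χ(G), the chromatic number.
χ(G) = 4

Clique number ω(G) = 4 (lower bound: χ ≥ ω).
The clique on [3, 4, 8, 16] has size 4, forcing χ ≥ 4, and the coloring below uses 4 colors, so χ(G) = 4.
A valid 4-coloring: color 1: [6, 16]; color 2: [2, 3, 13]; color 3: [4, 5]; color 4: [8, 15].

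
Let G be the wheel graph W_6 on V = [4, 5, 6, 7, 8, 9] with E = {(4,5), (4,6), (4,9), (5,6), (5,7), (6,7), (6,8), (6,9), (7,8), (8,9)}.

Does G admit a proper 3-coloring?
No, G is not 3-colorable

Odd cycle [4, 5, 7, 8, 9] needs 3 colors (χ ≥ 3).
Vertex 6 is adjacent to every vertex of [4, 5, 7, 8, 9], which already need 3 colors among themselves, so 6 needs a new color (χ ≥ 4).
Hence χ(G) ≥ 4 > 3, so no proper 3-coloring exists.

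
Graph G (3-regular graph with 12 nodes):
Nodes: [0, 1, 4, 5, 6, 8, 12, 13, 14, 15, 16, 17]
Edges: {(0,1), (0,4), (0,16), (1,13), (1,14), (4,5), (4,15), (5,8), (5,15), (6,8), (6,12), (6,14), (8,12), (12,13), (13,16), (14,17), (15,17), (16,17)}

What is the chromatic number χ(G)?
χ(G) = 3

Clique number ω(G) = 3 (lower bound: χ ≥ ω).
The clique on [4, 5, 15] has size 3, forcing χ ≥ 3, and the coloring below uses 3 colors, so χ(G) = 3.
A valid 3-coloring: color 1: [12, 14, 15, 16]; color 2: [0, 5, 6, 13, 17]; color 3: [1, 4, 8].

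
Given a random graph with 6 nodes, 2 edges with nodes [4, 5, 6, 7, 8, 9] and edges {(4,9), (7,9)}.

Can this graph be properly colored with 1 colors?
Edge (4,9) forces its endpoints to differ, so 1 color is not enough.

No, G is not 1-colorable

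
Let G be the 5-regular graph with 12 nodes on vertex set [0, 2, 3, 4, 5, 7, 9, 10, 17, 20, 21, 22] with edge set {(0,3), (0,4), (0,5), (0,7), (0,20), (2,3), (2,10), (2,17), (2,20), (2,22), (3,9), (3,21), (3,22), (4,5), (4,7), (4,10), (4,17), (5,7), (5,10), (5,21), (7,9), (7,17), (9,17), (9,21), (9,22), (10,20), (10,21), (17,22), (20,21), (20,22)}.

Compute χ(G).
χ(G) = 4

Clique number ω(G) = 4 (lower bound: χ ≥ ω).
The clique on [0, 4, 5, 7] has size 4, forcing χ ≥ 4, and the coloring below uses 4 colors, so χ(G) = 4.
A valid 4-coloring: color 1: [2, 4, 9]; color 2: [0, 10, 17]; color 3: [7, 21, 22]; color 4: [3, 5, 20].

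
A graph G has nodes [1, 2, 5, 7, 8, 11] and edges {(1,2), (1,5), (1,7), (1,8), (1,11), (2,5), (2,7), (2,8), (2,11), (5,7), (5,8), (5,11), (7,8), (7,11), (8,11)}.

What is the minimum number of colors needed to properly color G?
Clique number ω(G) = 6 (lower bound: χ ≥ ω).
The clique on [1, 2, 5, 7, 8, 11] has size 6, forcing χ ≥ 6, and the coloring below uses 6 colors, so χ(G) = 6.
A valid 6-coloring: color 1: [7]; color 2: [8]; color 3: [11]; color 4: [2]; color 5: [5]; color 6: [1].

χ(G) = 6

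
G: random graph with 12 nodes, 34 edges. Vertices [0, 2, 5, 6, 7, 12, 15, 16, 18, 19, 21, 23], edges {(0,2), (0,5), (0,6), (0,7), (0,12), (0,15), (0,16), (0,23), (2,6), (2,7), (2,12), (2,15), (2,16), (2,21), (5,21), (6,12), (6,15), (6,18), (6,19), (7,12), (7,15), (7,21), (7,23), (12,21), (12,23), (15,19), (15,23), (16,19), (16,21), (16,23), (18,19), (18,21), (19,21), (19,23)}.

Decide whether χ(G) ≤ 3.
No, G is not 3-colorable

The clique on vertices [0, 2, 6, 12] has size 4 > 3, so it alone needs 4 colors.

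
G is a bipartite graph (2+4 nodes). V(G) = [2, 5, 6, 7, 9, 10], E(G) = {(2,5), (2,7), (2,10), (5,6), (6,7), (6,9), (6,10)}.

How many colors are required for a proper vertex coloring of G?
Clique number ω(G) = 2 (lower bound: χ ≥ ω).
The graph is bipartite (no odd cycle), so 2 colors suffice: χ(G) = 2.
A valid 2-coloring: color 1: [2, 6]; color 2: [5, 7, 9, 10].

χ(G) = 2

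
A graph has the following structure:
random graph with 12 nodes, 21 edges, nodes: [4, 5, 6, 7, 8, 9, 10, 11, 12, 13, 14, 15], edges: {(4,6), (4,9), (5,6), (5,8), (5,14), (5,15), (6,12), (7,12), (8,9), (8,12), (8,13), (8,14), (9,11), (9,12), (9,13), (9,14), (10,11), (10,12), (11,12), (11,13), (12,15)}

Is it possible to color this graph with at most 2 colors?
The clique on vertices [5, 8, 14] has size 3 > 2, so it alone needs 3 colors.

No, G is not 2-colorable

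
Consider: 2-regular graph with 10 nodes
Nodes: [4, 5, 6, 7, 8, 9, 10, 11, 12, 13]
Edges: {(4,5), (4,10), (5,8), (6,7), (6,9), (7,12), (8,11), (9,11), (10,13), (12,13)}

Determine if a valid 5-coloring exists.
Yes, G is 5-colorable

A valid 5-coloring: color 1: [5, 6, 10, 11, 12]; color 2: [4, 7, 8, 9, 13].
(χ(G) = 2 ≤ 5.)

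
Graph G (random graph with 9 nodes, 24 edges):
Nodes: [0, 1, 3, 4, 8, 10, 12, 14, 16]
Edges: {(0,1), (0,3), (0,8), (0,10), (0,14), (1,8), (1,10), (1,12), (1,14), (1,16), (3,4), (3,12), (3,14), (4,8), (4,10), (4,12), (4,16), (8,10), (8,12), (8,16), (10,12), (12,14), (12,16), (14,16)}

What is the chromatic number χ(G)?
χ(G) = 4

Clique number ω(G) = 4 (lower bound: χ ≥ ω).
The clique on [0, 1, 8, 10] has size 4, forcing χ ≥ 4, and the coloring below uses 4 colors, so χ(G) = 4.
A valid 4-coloring: color 1: [0, 12]; color 2: [1, 4]; color 3: [8, 14]; color 4: [3, 10, 16].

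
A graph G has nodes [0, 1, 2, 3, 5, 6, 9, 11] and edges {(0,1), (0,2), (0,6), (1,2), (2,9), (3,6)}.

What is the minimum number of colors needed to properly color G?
χ(G) = 3

Clique number ω(G) = 3 (lower bound: χ ≥ ω).
The clique on [0, 1, 2] has size 3, forcing χ ≥ 3, and the coloring below uses 3 colors, so χ(G) = 3.
A valid 3-coloring: color 1: [0, 3, 5, 9, 11]; color 2: [2, 6]; color 3: [1].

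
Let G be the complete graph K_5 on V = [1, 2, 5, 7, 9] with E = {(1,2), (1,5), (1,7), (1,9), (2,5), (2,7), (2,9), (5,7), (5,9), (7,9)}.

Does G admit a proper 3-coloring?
The clique on vertices [1, 2, 5, 7, 9] has size 5 > 3, so it alone needs 5 colors.

No, G is not 3-colorable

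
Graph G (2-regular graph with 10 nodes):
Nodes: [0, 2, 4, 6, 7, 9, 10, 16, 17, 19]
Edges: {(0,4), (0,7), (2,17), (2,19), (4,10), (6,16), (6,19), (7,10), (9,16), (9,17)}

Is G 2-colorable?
A valid 2-coloring: color 1: [0, 2, 6, 9, 10]; color 2: [4, 7, 16, 17, 19].
(χ(G) = 2 ≤ 2.)

Yes, G is 2-colorable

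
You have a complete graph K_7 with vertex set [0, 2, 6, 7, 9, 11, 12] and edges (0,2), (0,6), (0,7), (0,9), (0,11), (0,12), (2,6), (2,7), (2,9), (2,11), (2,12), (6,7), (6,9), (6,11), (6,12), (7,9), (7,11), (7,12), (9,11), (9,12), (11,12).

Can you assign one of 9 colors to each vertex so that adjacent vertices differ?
A valid 9-coloring: color 1: [12]; color 2: [9]; color 3: [7]; color 4: [11]; color 5: [0]; color 6: [2]; color 7: [6].
(χ(G) = 7 ≤ 9.)

Yes, G is 9-colorable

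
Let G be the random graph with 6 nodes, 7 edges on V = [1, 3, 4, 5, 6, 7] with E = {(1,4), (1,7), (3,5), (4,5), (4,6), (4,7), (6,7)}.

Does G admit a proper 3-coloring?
Yes, G is 3-colorable

A valid 3-coloring: color 1: [3, 4]; color 2: [5, 7]; color 3: [1, 6].
(χ(G) = 3 ≤ 3.)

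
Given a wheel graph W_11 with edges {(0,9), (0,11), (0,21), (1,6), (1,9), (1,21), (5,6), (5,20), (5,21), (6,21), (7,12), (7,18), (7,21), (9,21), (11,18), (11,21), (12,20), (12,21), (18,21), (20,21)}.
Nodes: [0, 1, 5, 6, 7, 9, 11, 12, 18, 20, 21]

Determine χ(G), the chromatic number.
Clique number ω(G) = 3 (lower bound: χ ≥ ω).
The clique on [0, 9, 21] has size 3, forcing χ ≥ 3, and the coloring below uses 3 colors, so χ(G) = 3.
A valid 3-coloring: color 1: [21]; color 2: [6, 7, 9, 11, 20]; color 3: [0, 1, 5, 12, 18].

χ(G) = 3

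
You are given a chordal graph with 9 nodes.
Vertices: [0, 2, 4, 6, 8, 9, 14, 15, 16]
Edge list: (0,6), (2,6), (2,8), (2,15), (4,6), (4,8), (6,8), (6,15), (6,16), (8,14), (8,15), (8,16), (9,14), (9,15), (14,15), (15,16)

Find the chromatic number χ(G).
Clique number ω(G) = 4 (lower bound: χ ≥ ω).
The clique on [6, 8, 15, 16] has size 4, forcing χ ≥ 4, and the coloring below uses 4 colors, so χ(G) = 4.
A valid 4-coloring: color 1: [0, 8, 9]; color 2: [6, 14]; color 3: [4, 15]; color 4: [2, 16].

χ(G) = 4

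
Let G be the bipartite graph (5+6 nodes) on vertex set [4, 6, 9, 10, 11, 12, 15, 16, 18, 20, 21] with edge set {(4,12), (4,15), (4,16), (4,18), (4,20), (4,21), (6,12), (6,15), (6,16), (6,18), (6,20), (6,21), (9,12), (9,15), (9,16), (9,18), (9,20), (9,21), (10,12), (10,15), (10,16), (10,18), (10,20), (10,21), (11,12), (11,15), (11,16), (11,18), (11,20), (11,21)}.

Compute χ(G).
Clique number ω(G) = 2 (lower bound: χ ≥ ω).
The graph is bipartite (no odd cycle), so 2 colors suffice: χ(G) = 2.
A valid 2-coloring: color 1: [4, 6, 9, 10, 11]; color 2: [12, 15, 16, 18, 20, 21].

χ(G) = 2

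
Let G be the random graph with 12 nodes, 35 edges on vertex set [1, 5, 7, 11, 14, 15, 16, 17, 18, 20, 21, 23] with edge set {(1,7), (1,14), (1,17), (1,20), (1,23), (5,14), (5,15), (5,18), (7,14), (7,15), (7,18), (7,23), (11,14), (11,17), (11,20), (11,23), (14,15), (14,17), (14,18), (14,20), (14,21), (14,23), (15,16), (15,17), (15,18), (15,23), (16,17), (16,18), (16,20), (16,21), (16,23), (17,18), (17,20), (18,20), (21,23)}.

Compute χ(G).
Clique number ω(G) = 4 (lower bound: χ ≥ ω).
Suppose a proper 4-coloring c exists. The clique [1, 7, 14, 23] takes 4 distinct colors; by symmetry let c(1) = 1, c(7) = 2, c(14) = 3, c(23) = 4.
- Vertex 15: neighbors [7, 14, 23] already have colors [2, 3, 4] ⇒ c(15) = 1.
- Vertex 18: neighbors [15, 7, 14] already have colors [1, 2, 3] ⇒ c(18) = 4.
- Vertex 17: neighbors [1, 14, 18] already have colors [1, 3, 4] ⇒ c(17) = 2.
- Vertex 20: neighbors [1, 17, 14, 18] already have colors [1, 2, 3, 4] — all 4 colors blocked. Contradiction.
The forced assignments end in a contradiction, so G has no proper 4-coloring (χ ≥ 5).
The coloring below uses 5 colors, so χ(G) = 5.
A valid 5-coloring: color 1: [14, 16]; color 2: [1, 11, 18, 21]; color 3: [5, 17, 23]; color 4: [15, 20]; color 5: [7].

χ(G) = 5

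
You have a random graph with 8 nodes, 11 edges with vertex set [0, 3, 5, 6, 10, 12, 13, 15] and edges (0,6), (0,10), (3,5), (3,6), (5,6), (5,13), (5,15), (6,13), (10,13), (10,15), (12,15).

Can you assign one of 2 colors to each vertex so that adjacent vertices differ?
The clique on vertices [3, 5, 6] has size 3 > 2, so it alone needs 3 colors.

No, G is not 2-colorable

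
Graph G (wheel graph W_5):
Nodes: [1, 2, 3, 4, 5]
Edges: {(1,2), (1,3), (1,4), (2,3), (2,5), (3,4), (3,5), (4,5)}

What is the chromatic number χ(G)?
Clique number ω(G) = 3 (lower bound: χ ≥ ω).
The clique on [1, 2, 3] has size 3, forcing χ ≥ 3, and the coloring below uses 3 colors, so χ(G) = 3.
A valid 3-coloring: color 1: [3]; color 2: [1, 5]; color 3: [2, 4].

χ(G) = 3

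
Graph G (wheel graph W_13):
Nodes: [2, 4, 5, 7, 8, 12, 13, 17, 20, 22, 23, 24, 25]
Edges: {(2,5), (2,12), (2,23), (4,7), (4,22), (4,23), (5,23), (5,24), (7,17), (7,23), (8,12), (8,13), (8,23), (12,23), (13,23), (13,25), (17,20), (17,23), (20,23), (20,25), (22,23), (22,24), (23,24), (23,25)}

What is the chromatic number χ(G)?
Clique number ω(G) = 3 (lower bound: χ ≥ ω).
The clique on [2, 12, 23] has size 3, forcing χ ≥ 3, and the coloring below uses 3 colors, so χ(G) = 3.
A valid 3-coloring: color 1: [23]; color 2: [2, 4, 8, 17, 24, 25]; color 3: [5, 7, 12, 13, 20, 22].

χ(G) = 3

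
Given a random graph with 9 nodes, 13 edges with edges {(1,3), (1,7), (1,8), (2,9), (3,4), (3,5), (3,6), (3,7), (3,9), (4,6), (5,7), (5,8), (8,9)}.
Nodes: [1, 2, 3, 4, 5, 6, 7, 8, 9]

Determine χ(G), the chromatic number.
χ(G) = 3

Clique number ω(G) = 3 (lower bound: χ ≥ ω).
The clique on [3, 4, 6] has size 3, forcing χ ≥ 3, and the coloring below uses 3 colors, so χ(G) = 3.
A valid 3-coloring: color 1: [2, 3, 8]; color 2: [6, 7, 9]; color 3: [1, 4, 5].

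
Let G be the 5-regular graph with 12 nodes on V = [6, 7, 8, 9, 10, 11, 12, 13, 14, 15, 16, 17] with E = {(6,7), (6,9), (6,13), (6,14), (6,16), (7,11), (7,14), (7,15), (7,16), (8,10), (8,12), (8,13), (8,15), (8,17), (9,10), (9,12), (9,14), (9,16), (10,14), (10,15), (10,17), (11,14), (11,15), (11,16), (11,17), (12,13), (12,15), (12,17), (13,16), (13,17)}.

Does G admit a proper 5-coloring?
A valid 5-coloring: color 1: [6, 10, 11, 12]; color 2: [7, 9, 13]; color 3: [14, 15, 16, 17]; color 4: [8].
(χ(G) = 4 ≤ 5.)

Yes, G is 5-colorable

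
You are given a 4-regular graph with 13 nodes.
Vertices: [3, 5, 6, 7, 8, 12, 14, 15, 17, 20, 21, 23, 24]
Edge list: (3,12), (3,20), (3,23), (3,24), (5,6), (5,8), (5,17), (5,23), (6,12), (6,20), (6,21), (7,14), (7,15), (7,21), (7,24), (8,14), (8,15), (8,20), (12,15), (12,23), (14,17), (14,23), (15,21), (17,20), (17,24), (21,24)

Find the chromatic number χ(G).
χ(G) = 3

Clique number ω(G) = 3 (lower bound: χ ≥ ω).
The clique on [3, 12, 23] has size 3, forcing χ ≥ 3, and the coloring below uses 3 colors, so χ(G) = 3.
A valid 3-coloring: color 1: [15, 20, 23, 24]; color 2: [5, 12, 14, 21]; color 3: [3, 6, 7, 8, 17].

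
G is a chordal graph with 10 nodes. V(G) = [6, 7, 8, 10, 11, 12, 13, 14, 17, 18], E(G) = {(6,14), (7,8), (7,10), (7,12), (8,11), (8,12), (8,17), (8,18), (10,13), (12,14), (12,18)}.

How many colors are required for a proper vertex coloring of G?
χ(G) = 3

Clique number ω(G) = 3 (lower bound: χ ≥ ω).
The clique on [8, 12, 18] has size 3, forcing χ ≥ 3, and the coloring below uses 3 colors, so χ(G) = 3.
A valid 3-coloring: color 1: [8, 10, 14]; color 2: [6, 11, 12, 13, 17]; color 3: [7, 18].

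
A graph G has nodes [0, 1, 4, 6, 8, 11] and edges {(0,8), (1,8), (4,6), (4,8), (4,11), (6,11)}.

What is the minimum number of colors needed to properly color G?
χ(G) = 3

Clique number ω(G) = 3 (lower bound: χ ≥ ω).
The clique on [4, 6, 11] has size 3, forcing χ ≥ 3, and the coloring below uses 3 colors, so χ(G) = 3.
A valid 3-coloring: color 1: [0, 1, 4]; color 2: [8, 11]; color 3: [6].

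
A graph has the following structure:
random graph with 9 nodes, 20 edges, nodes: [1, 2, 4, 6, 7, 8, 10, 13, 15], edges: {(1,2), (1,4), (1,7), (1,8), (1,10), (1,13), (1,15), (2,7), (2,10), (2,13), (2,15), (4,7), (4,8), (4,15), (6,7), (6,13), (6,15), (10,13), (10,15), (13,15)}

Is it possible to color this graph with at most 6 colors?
A valid 6-coloring: color 1: [1, 6]; color 2: [7, 8, 15]; color 3: [4, 13]; color 4: [2]; color 5: [10].
(χ(G) = 5 ≤ 6.)

Yes, G is 6-colorable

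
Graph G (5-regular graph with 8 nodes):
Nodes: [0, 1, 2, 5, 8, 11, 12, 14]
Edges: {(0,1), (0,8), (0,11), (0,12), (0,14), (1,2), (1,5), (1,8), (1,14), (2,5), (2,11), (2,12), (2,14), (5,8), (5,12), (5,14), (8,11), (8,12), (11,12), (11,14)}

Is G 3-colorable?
The clique on vertices [0, 8, 11, 12] has size 4 > 3, so it alone needs 4 colors.

No, G is not 3-colorable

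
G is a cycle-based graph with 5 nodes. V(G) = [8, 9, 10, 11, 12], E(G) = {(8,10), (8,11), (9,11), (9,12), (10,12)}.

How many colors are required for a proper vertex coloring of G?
Clique number ω(G) = 2 (lower bound: χ ≥ ω).
Odd cycle [10, 8, 11, 9, 12] needs 3 colors (χ ≥ 3).
The coloring below uses 3 colors, so χ(G) = 3.
A valid 3-coloring: color 1: [9, 10]; color 2: [8, 12]; color 3: [11].

χ(G) = 3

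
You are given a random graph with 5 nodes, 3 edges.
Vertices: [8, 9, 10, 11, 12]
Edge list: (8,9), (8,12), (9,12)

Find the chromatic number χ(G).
Clique number ω(G) = 3 (lower bound: χ ≥ ω).
The clique on [8, 9, 12] has size 3, forcing χ ≥ 3, and the coloring below uses 3 colors, so χ(G) = 3.
A valid 3-coloring: color 1: [8, 10, 11]; color 2: [9]; color 3: [12].

χ(G) = 3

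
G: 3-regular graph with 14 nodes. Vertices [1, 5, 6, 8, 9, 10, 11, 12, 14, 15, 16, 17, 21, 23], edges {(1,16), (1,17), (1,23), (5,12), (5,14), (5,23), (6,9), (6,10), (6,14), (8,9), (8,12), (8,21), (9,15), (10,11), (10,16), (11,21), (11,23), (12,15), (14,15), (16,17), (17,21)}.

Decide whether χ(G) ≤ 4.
Yes, G is 4-colorable

A valid 4-coloring: color 1: [6, 8, 15, 17, 23]; color 2: [1, 9, 10, 12, 14, 21]; color 3: [5, 11, 16].
(χ(G) = 3 ≤ 4.)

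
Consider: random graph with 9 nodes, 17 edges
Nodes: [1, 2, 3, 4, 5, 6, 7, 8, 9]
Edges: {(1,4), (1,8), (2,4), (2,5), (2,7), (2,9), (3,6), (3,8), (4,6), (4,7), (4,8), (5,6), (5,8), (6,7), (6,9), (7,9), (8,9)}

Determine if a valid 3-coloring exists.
A valid 3-coloring: color 1: [2, 6, 8]; color 2: [3, 4, 5, 9]; color 3: [1, 7].
(χ(G) = 3 ≤ 3.)

Yes, G is 3-colorable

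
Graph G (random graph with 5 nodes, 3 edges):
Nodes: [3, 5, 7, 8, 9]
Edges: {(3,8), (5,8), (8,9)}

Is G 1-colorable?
No, G is not 1-colorable

Edge (8,9) forces its endpoints to differ, so 1 color is not enough.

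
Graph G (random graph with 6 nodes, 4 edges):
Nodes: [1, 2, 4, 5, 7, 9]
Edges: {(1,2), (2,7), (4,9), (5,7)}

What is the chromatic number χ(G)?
χ(G) = 2

Clique number ω(G) = 2 (lower bound: χ ≥ ω).
The graph is bipartite (no odd cycle), so 2 colors suffice: χ(G) = 2.
A valid 2-coloring: color 1: [2, 5, 9]; color 2: [1, 4, 7].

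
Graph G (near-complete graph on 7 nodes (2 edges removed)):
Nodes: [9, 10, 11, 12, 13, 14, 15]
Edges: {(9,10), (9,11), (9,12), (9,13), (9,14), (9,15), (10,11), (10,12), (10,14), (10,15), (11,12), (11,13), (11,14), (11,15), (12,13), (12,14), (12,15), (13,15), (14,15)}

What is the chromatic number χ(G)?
Clique number ω(G) = 6 (lower bound: χ ≥ ω).
The clique on [9, 10, 11, 12, 14, 15] has size 6, forcing χ ≥ 6, and the coloring below uses 6 colors, so χ(G) = 6.
A valid 6-coloring: color 1: [15]; color 2: [12]; color 3: [11]; color 4: [9]; color 5: [13, 14]; color 6: [10].

χ(G) = 6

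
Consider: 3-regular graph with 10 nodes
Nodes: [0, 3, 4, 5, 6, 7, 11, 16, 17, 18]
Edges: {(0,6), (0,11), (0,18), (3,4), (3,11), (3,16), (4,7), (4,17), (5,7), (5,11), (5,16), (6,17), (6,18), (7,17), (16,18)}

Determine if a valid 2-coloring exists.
No, G is not 2-colorable

The clique on vertices [0, 6, 18] has size 3 > 2, so it alone needs 3 colors.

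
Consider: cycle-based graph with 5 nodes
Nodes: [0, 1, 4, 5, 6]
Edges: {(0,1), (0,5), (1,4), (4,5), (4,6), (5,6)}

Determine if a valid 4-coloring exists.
Yes, G is 4-colorable

A valid 4-coloring: color 1: [0, 4]; color 2: [1, 5]; color 3: [6].
(χ(G) = 3 ≤ 4.)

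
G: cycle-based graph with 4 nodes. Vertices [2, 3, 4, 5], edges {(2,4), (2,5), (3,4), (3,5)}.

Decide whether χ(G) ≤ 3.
Yes, G is 3-colorable

A valid 3-coloring: color 1: [4, 5]; color 2: [2, 3].
(χ(G) = 2 ≤ 3.)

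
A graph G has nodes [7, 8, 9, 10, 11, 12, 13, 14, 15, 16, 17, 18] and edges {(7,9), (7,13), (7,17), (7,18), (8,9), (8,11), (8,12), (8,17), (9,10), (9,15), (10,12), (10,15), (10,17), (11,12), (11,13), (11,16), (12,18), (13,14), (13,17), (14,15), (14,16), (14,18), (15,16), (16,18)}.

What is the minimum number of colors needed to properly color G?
Clique number ω(G) = 3 (lower bound: χ ≥ ω).
The clique on [7, 13, 17] has size 3, forcing χ ≥ 3, and the coloring below uses 3 colors, so χ(G) = 3.
A valid 3-coloring: color 1: [11, 15, 17, 18]; color 2: [7, 8, 10, 14]; color 3: [9, 12, 13, 16].

χ(G) = 3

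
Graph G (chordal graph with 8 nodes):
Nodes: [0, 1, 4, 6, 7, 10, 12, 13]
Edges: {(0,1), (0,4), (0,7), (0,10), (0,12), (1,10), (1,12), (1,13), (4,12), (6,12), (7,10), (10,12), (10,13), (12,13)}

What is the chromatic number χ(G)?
χ(G) = 4

Clique number ω(G) = 4 (lower bound: χ ≥ ω).
The clique on [0, 1, 10, 12] has size 4, forcing χ ≥ 4, and the coloring below uses 4 colors, so χ(G) = 4.
A valid 4-coloring: color 1: [7, 12]; color 2: [4, 6, 10]; color 3: [0, 13]; color 4: [1].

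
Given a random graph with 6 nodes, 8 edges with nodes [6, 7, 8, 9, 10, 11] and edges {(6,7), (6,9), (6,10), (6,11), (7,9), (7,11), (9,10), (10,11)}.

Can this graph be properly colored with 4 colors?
Yes, G is 4-colorable

A valid 4-coloring: color 1: [6, 8]; color 2: [9, 11]; color 3: [7, 10].
(χ(G) = 3 ≤ 4.)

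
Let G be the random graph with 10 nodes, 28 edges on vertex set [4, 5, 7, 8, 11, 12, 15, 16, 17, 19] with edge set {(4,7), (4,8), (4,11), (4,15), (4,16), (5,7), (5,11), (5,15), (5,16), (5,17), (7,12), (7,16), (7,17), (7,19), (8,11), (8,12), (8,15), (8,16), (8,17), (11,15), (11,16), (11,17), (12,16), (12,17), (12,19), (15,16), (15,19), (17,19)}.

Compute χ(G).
χ(G) = 5

Clique number ω(G) = 5 (lower bound: χ ≥ ω).
The clique on [4, 8, 11, 15, 16] has size 5, forcing χ ≥ 5, and the coloring below uses 5 colors, so χ(G) = 5.
A valid 5-coloring: color 1: [16, 17]; color 2: [7, 11]; color 3: [12, 15]; color 4: [5, 8, 19]; color 5: [4].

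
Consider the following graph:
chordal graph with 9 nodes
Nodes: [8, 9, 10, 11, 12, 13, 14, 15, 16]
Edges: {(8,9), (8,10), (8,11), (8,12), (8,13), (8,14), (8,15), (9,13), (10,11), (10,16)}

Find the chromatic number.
χ(G) = 3

Clique number ω(G) = 3 (lower bound: χ ≥ ω).
The clique on [8, 9, 13] has size 3, forcing χ ≥ 3, and the coloring below uses 3 colors, so χ(G) = 3.
A valid 3-coloring: color 1: [8, 16]; color 2: [9, 10, 12, 14, 15]; color 3: [11, 13].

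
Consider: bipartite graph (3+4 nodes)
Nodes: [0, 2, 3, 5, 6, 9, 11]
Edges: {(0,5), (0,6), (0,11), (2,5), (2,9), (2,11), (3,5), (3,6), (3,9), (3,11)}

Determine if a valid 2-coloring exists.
Yes, G is 2-colorable

A valid 2-coloring: color 1: [0, 2, 3]; color 2: [5, 6, 9, 11].
(χ(G) = 2 ≤ 2.)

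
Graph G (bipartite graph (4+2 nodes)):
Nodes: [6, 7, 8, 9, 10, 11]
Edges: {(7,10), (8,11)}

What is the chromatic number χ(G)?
Clique number ω(G) = 2 (lower bound: χ ≥ ω).
The graph is bipartite (no odd cycle), so 2 colors suffice: χ(G) = 2.
A valid 2-coloring: color 1: [6, 7, 9, 11]; color 2: [8, 10].

χ(G) = 2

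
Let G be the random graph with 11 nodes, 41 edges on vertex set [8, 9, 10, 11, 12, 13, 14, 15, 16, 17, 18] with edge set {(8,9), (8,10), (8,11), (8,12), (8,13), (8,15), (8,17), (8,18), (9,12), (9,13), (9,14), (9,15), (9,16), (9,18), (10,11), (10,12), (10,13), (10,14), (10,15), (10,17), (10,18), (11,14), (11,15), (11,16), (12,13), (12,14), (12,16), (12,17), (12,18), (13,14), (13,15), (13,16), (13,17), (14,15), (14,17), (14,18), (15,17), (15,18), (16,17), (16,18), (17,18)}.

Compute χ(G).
χ(G) = 5

Clique number ω(G) = 5 (lower bound: χ ≥ ω).
The clique on [8, 10, 12, 17, 18] has size 5, forcing χ ≥ 5, and the coloring below uses 5 colors, so χ(G) = 5.
A valid 5-coloring: color 1: [11, 13, 18]; color 2: [10, 16]; color 3: [12, 15]; color 4: [8, 14]; color 5: [9, 17].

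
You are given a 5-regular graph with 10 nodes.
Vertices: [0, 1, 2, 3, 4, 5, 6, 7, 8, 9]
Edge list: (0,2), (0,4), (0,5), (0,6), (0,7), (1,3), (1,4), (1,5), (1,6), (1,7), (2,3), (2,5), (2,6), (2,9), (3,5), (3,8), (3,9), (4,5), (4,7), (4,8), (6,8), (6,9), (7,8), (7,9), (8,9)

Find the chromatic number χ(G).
χ(G) = 4

Clique number ω(G) = 3 (lower bound: χ ≥ ω).
Odd cycle [5, 0, 6, 9, 3] needs 3 colors (χ ≥ 3).
Vertex 2 is adjacent to every vertex of [0, 3, 5, 6, 9], which already need 3 colors among themselves, so 2 needs a new color (χ ≥ 4).
The coloring below uses 4 colors, so χ(G) = 4.
A valid 4-coloring: color 1: [1, 2, 8]; color 2: [5, 6, 7]; color 3: [4, 9]; color 4: [0, 3].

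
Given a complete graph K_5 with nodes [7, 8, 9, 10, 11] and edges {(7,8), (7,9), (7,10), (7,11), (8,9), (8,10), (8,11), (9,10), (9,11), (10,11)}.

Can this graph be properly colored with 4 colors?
No, G is not 4-colorable

The clique on vertices [7, 8, 9, 10, 11] has size 5 > 4, so it alone needs 5 colors.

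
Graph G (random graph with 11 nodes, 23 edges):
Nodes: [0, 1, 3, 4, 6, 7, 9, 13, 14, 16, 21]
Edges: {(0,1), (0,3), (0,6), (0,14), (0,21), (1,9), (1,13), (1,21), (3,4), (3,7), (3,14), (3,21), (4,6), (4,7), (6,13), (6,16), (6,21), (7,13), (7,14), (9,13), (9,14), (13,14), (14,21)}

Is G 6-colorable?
A valid 6-coloring: color 1: [1, 6, 14]; color 2: [3, 13, 16]; color 3: [7, 9, 21]; color 4: [0, 4].
(χ(G) = 4 ≤ 6.)

Yes, G is 6-colorable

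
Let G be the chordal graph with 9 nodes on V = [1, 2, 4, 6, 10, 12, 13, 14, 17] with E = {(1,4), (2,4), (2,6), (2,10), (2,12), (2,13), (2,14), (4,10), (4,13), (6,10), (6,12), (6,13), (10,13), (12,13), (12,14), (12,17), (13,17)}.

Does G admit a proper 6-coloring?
A valid 6-coloring: color 1: [1, 13, 14]; color 2: [2, 17]; color 3: [10, 12]; color 4: [4, 6].
(χ(G) = 4 ≤ 6.)

Yes, G is 6-colorable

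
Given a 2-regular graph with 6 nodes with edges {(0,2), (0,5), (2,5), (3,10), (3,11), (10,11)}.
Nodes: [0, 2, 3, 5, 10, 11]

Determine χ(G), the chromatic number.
Clique number ω(G) = 3 (lower bound: χ ≥ ω).
The clique on [0, 2, 5] has size 3, forcing χ ≥ 3, and the coloring below uses 3 colors, so χ(G) = 3.
A valid 3-coloring: color 1: [5, 10]; color 2: [2, 3]; color 3: [0, 11].

χ(G) = 3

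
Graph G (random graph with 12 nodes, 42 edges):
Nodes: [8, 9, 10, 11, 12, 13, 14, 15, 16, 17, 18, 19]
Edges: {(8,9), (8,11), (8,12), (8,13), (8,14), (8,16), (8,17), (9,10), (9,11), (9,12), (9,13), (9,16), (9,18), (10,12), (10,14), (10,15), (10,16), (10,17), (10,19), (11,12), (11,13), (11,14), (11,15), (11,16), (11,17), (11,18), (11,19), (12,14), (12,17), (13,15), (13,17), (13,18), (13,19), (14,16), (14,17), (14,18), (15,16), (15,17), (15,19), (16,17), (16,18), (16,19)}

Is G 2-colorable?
The clique on vertices [8, 11, 14, 16, 17] has size 5 > 2, so it alone needs 5 colors.

No, G is not 2-colorable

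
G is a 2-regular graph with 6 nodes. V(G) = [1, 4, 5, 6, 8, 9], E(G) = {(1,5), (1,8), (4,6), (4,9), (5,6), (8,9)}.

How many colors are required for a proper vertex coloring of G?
χ(G) = 2

Clique number ω(G) = 2 (lower bound: χ ≥ ω).
The graph is bipartite (no odd cycle), so 2 colors suffice: χ(G) = 2.
A valid 2-coloring: color 1: [4, 5, 8]; color 2: [1, 6, 9].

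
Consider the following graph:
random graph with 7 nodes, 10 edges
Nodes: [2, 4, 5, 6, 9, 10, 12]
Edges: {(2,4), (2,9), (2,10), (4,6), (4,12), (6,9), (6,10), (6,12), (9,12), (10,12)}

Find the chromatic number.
Clique number ω(G) = 3 (lower bound: χ ≥ ω).
The clique on [6, 9, 12] has size 3, forcing χ ≥ 3, and the coloring below uses 3 colors, so χ(G) = 3.
A valid 3-coloring: color 1: [2, 5, 12]; color 2: [6]; color 3: [4, 9, 10].

χ(G) = 3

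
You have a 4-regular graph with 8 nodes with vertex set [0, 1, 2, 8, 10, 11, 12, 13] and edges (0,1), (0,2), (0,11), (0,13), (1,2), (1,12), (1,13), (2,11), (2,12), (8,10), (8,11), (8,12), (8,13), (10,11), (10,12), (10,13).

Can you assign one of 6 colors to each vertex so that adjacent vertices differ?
Yes, G is 6-colorable

A valid 6-coloring: color 1: [0, 12]; color 2: [1, 11]; color 3: [2, 13]; color 4: [8]; color 5: [10].
(χ(G) = 4 ≤ 6.)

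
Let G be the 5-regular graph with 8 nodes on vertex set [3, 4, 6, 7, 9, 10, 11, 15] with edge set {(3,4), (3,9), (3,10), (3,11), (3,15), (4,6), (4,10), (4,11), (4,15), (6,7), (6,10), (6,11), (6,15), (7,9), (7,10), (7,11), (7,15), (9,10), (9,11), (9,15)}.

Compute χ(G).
Clique number ω(G) = 3 (lower bound: χ ≥ ω).
Odd cycle [4, 3, 9, 7, 6] needs 3 colors (χ ≥ 3).
Vertex 10 is adjacent to every vertex of [3, 4, 6, 7, 9], which already need 3 colors among themselves, so 10 needs a new color (χ ≥ 4).
The coloring below uses 4 colors, so χ(G) = 4.
A valid 4-coloring: color 1: [4, 7]; color 2: [3, 6]; color 3: [10, 11, 15]; color 4: [9].

χ(G) = 4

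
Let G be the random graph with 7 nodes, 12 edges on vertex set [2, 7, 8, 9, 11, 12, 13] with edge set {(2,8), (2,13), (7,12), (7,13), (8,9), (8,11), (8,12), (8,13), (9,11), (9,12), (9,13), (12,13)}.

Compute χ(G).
χ(G) = 4

Clique number ω(G) = 4 (lower bound: χ ≥ ω).
The clique on [8, 9, 12, 13] has size 4, forcing χ ≥ 4, and the coloring below uses 4 colors, so χ(G) = 4.
A valid 4-coloring: color 1: [7, 8]; color 2: [11, 13]; color 3: [2, 9]; color 4: [12].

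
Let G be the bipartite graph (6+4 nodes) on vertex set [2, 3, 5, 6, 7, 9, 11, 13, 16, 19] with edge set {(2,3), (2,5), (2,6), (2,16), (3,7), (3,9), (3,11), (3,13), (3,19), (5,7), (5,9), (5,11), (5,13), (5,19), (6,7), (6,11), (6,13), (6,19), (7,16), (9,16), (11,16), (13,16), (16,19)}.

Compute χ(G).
χ(G) = 2

Clique number ω(G) = 2 (lower bound: χ ≥ ω).
The graph is bipartite (no odd cycle), so 2 colors suffice: χ(G) = 2.
A valid 2-coloring: color 1: [3, 5, 6, 16]; color 2: [2, 7, 9, 11, 13, 19].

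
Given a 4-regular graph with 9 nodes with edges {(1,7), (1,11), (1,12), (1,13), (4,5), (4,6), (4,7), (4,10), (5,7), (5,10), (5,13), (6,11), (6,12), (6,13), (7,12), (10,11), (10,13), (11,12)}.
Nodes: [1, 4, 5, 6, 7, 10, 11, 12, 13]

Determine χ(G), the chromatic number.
Clique number ω(G) = 3 (lower bound: χ ≥ ω).
Suppose a proper 3-coloring c exists. The clique [1, 7, 12] takes 3 distinct colors; by symmetry let c(1) = 1, c(7) = 2, c(12) = 3.
- Vertex 11: neighbors [1, 12] already have colors [1, 3] ⇒ c(11) = 2.
- Vertex 6: neighbors [11, 12] already have colors [2, 3] ⇒ c(6) = 1.
- Vertex 4: neighbors [6, 7] already have colors [1, 2] ⇒ c(4) = 3.
- Vertex 5: neighbors [7, 4] already have colors [2, 3] ⇒ c(5) = 1.
- Vertex 10: neighbors [5, 11, 4] already have colors [1, 2, 3] — all 3 colors blocked. Contradiction.
The forced assignments end in a contradiction, so G has no proper 3-coloring (χ ≥ 4).
The coloring below uses 4 colors, so χ(G) = 4.
A valid 4-coloring: color 1: [4, 11, 13]; color 2: [6, 7, 10]; color 3: [1, 5]; color 4: [12].

χ(G) = 4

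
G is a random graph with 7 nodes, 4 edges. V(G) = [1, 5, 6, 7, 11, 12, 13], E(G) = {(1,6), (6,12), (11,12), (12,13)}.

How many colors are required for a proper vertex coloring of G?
Clique number ω(G) = 2 (lower bound: χ ≥ ω).
The graph is bipartite (no odd cycle), so 2 colors suffice: χ(G) = 2.
A valid 2-coloring: color 1: [1, 5, 7, 12]; color 2: [6, 11, 13].

χ(G) = 2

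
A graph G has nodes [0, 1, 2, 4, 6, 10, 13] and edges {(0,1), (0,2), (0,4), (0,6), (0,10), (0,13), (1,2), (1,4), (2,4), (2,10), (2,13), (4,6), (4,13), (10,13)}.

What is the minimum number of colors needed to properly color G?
χ(G) = 4

Clique number ω(G) = 4 (lower bound: χ ≥ ω).
The clique on [0, 2, 10, 13] has size 4, forcing χ ≥ 4, and the coloring below uses 4 colors, so χ(G) = 4.
A valid 4-coloring: color 1: [0]; color 2: [2, 6]; color 3: [4, 10]; color 4: [1, 13].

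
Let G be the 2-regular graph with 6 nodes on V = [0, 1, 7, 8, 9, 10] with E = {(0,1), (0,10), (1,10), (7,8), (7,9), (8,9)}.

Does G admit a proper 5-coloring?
Yes, G is 5-colorable

A valid 5-coloring: color 1: [1, 9]; color 2: [7, 10]; color 3: [0, 8].
(χ(G) = 3 ≤ 5.)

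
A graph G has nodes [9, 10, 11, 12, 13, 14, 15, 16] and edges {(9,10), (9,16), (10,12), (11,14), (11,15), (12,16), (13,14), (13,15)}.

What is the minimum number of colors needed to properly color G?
χ(G) = 2

Clique number ω(G) = 2 (lower bound: χ ≥ ω).
The graph is bipartite (no odd cycle), so 2 colors suffice: χ(G) = 2.
A valid 2-coloring: color 1: [9, 11, 12, 13]; color 2: [10, 14, 15, 16].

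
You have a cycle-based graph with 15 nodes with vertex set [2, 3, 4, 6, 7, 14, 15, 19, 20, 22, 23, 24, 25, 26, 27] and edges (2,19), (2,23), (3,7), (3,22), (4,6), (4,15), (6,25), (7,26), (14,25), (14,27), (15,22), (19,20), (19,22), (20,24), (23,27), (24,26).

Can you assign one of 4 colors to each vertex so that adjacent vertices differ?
A valid 4-coloring: color 1: [6, 7, 14, 15, 19, 23, 24]; color 2: [2, 4, 20, 22, 25, 26, 27]; color 3: [3].
(χ(G) = 3 ≤ 4.)

Yes, G is 4-colorable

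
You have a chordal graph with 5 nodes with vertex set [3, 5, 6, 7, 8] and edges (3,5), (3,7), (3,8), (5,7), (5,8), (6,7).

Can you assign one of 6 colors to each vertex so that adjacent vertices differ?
Yes, G is 6-colorable

A valid 6-coloring: color 1: [7, 8]; color 2: [3, 6]; color 3: [5].
(χ(G) = 3 ≤ 6.)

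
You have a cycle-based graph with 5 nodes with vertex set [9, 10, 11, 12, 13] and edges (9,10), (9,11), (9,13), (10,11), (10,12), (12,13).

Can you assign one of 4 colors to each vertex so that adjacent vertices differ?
Yes, G is 4-colorable

A valid 4-coloring: color 1: [9, 12]; color 2: [10, 13]; color 3: [11].
(χ(G) = 3 ≤ 4.)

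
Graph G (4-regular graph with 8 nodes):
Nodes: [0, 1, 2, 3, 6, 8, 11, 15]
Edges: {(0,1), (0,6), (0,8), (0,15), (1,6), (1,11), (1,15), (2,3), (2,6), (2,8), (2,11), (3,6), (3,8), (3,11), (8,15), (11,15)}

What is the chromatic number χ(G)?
Clique number ω(G) = 3 (lower bound: χ ≥ ω).
Suppose a proper 3-coloring c exists. The clique [0, 1, 6] takes 3 distinct colors; by symmetry let c(0) = 1, c(1) = 2, c(6) = 3.
- Vertex 15: neighbors [0, 1] already have colors [1, 2] ⇒ c(15) = 3.
- Vertex 8: neighbors [0, 15] already have colors [1, 3] ⇒ c(8) = 2.
- Vertex 2: neighbors [8, 6] already have colors [2, 3] ⇒ c(2) = 1.
- Vertex 3: neighbors [2, 8, 6] already have colors [1, 2, 3] — all 3 colors blocked. Contradiction.
The forced assignments end in a contradiction, so G has no proper 3-coloring (χ ≥ 4).
The coloring below uses 4 colors, so χ(G) = 4.
A valid 4-coloring: color 1: [0, 2]; color 2: [6, 8, 11]; color 3: [1, 3]; color 4: [15].

χ(G) = 4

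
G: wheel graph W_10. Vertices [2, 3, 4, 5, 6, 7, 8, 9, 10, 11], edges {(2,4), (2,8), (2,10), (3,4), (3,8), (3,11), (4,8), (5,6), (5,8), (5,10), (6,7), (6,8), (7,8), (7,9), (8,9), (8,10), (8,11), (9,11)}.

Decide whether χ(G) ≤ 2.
No, G is not 2-colorable

The clique on vertices [2, 8, 10] has size 3 > 2, so it alone needs 3 colors.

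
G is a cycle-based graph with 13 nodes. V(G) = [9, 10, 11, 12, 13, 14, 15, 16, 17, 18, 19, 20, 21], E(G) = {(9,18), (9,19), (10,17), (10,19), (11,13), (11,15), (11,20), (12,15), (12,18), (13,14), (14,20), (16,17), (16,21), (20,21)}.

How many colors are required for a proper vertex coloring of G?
χ(G) = 3

Clique number ω(G) = 2 (lower bound: χ ≥ ω).
Odd cycle [21, 20, 11, 15, 12, 18, 9, 19, 10, 17, 16] needs 3 colors (χ ≥ 3).
The coloring below uses 3 colors, so χ(G) = 3.
A valid 3-coloring: color 1: [13, 15, 16, 18, 19, 20]; color 2: [9, 11, 12, 14, 17, 21]; color 3: [10].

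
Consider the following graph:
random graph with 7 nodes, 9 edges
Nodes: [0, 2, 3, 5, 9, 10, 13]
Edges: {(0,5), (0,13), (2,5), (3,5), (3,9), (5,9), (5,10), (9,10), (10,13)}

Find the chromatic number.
Clique number ω(G) = 3 (lower bound: χ ≥ ω).
The clique on [5, 9, 10] has size 3, forcing χ ≥ 3, and the coloring below uses 3 colors, so χ(G) = 3.
A valid 3-coloring: color 1: [5, 13]; color 2: [0, 2, 3, 10]; color 3: [9].

χ(G) = 3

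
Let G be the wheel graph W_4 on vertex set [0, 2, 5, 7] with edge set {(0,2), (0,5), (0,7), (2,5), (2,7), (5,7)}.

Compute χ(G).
χ(G) = 4

Clique number ω(G) = 4 (lower bound: χ ≥ ω).
The clique on [0, 2, 5, 7] has size 4, forcing χ ≥ 4, and the coloring below uses 4 colors, so χ(G) = 4.
A valid 4-coloring: color 1: [0]; color 2: [2]; color 3: [7]; color 4: [5].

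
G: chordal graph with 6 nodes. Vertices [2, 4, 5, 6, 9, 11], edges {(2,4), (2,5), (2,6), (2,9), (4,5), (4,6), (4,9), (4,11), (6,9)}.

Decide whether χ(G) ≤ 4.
A valid 4-coloring: color 1: [4]; color 2: [2, 11]; color 3: [5, 6]; color 4: [9].
(χ(G) = 4 ≤ 4.)

Yes, G is 4-colorable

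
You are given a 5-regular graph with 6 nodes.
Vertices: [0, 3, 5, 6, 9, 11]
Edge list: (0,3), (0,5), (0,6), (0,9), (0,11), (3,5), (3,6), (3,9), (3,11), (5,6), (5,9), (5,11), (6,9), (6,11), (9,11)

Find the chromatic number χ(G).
χ(G) = 6

Clique number ω(G) = 6 (lower bound: χ ≥ ω).
The clique on [0, 3, 5, 6, 9, 11] has size 6, forcing χ ≥ 6, and the coloring below uses 6 colors, so χ(G) = 6.
A valid 6-coloring: color 1: [3]; color 2: [6]; color 3: [5]; color 4: [0]; color 5: [11]; color 6: [9].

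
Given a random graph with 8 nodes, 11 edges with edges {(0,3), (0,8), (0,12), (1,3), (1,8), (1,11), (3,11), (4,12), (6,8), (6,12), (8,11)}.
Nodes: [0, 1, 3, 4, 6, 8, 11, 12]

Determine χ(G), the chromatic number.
χ(G) = 3

Clique number ω(G) = 3 (lower bound: χ ≥ ω).
The clique on [1, 8, 11] has size 3, forcing χ ≥ 3, and the coloring below uses 3 colors, so χ(G) = 3.
A valid 3-coloring: color 1: [3, 8, 12]; color 2: [0, 1, 4, 6]; color 3: [11].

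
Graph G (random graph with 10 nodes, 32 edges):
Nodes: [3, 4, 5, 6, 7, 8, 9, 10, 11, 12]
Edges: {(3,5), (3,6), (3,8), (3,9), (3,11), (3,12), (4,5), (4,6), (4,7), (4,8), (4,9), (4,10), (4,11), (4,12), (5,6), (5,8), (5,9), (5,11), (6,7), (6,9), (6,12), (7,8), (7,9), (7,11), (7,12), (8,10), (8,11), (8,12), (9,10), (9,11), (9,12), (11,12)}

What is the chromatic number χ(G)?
Clique number ω(G) = 5 (lower bound: χ ≥ ω).
The clique on [4, 7, 8, 11, 12] has size 5, forcing χ ≥ 5, and the coloring below uses 5 colors, so χ(G) = 5.
A valid 5-coloring: color 1: [8, 9]; color 2: [3, 4]; color 3: [6, 10, 11]; color 4: [5, 12]; color 5: [7].

χ(G) = 5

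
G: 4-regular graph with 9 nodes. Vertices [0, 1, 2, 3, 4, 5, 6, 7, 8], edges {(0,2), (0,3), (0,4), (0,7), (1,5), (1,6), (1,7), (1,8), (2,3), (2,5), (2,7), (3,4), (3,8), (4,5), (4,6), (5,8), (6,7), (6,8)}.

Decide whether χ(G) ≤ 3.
Suppose a proper 3-coloring c exists. The clique [0, 2, 3] takes 3 distinct colors; by symmetry let c(0) = 1, c(2) = 2, c(3) = 3.
- Vertex 4: neighbors [0, 3] already have colors [1, 3] ⇒ c(4) = 2.
- Vertex 7: neighbors [0, 2] already have colors [1, 2] ⇒ c(7) = 3.
- Vertex 6: neighbors [4, 7] already have colors [2, 3] ⇒ c(6) = 1.
- Vertex 1: neighbors [6, 7] already have colors [1, 3] ⇒ c(1) = 2.
- Vertex 8: neighbors [6, 1, 3] already have colors [1, 2, 3] — all 3 colors blocked. Contradiction.
The forced assignments end in a contradiction, so G has no proper 3-coloring (χ ≥ 4).

No, G is not 3-colorable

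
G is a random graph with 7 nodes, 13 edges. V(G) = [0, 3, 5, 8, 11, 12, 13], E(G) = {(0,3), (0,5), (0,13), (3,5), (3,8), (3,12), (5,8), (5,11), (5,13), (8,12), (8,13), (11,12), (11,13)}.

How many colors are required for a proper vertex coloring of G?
χ(G) = 3

Clique number ω(G) = 3 (lower bound: χ ≥ ω).
The clique on [3, 8, 12] has size 3, forcing χ ≥ 3, and the coloring below uses 3 colors, so χ(G) = 3.
A valid 3-coloring: color 1: [5, 12]; color 2: [3, 13]; color 3: [0, 8, 11].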